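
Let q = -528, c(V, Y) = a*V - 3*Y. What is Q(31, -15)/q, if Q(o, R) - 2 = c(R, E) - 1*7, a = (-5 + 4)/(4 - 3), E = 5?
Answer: 5/528 ≈ 0.0094697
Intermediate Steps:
a = -1 (a = -1/1 = -1*1 = -1)
c(V, Y) = -V - 3*Y
Q(o, R) = -20 - R (Q(o, R) = 2 + ((-R - 3*5) - 1*7) = 2 + ((-R - 15) - 7) = 2 + ((-15 - R) - 7) = 2 + (-22 - R) = -20 - R)
Q(31, -15)/q = (-20 - 1*(-15))/(-528) = (-20 + 15)*(-1/528) = -5*(-1/528) = 5/528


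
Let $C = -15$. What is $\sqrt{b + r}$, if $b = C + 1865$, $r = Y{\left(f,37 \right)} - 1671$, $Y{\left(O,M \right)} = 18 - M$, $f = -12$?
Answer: $4 \sqrt{10} \approx 12.649$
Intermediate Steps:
$r = -1690$ ($r = \left(18 - 37\right) - 1671 = -19 - 1671 = -1690$)
$b = 1850$ ($b = -15 + 1865 = 1850$)
$\sqrt{b + r} = \sqrt{1850 - 1690} = \sqrt{160} = 4 \sqrt{10}$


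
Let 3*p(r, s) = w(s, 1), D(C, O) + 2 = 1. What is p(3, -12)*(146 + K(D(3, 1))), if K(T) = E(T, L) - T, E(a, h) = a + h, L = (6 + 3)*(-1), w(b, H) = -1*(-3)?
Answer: 137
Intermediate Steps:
D(C, O) = -1 (D(C, O) = -2 + 1 = -1)
w(b, H) = 3
p(r, s) = 1 (p(r, s) = (⅓)*3 = 1)
L = -9 (L = 9*(-1) = -9)
K(T) = -9 (K(T) = (T - 9) - T = (-9 + T) - T = -9)
p(3, -12)*(146 + K(D(3, 1))) = 1*(146 - 9) = 1*137 = 137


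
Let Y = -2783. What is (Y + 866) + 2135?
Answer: 218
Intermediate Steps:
(Y + 866) + 2135 = (-2783 + 866) + 2135 = -1917 + 2135 = 218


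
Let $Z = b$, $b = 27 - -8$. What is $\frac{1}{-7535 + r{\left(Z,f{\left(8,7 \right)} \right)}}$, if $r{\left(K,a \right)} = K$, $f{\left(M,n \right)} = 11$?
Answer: $- \frac{1}{7500} \approx -0.00013333$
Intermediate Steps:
$b = 35$ ($b = 27 + 8 = 35$)
$Z = 35$
$\frac{1}{-7535 + r{\left(Z,f{\left(8,7 \right)} \right)}} = \frac{1}{-7535 + 35} = \frac{1}{-7500} = - \frac{1}{7500}$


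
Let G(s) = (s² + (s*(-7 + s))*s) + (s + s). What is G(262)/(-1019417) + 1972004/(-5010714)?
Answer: -6433251120050/364857645267 ≈ -17.632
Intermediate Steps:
G(s) = s² + 2*s + s²*(-7 + s) (G(s) = (s² + s²*(-7 + s)) + 2*s = s² + 2*s + s²*(-7 + s))
G(262)/(-1019417) + 1972004/(-5010714) = (262*(2 + 262² - 6*262))/(-1019417) + 1972004/(-5010714) = (262*(2 + 68644 - 1572))*(-1/1019417) + 1972004*(-1/5010714) = (262*67074)*(-1/1019417) - 986002/2505357 = 17573388*(-1/1019417) - 986002/2505357 = -2510484/145631 - 986002/2505357 = -6433251120050/364857645267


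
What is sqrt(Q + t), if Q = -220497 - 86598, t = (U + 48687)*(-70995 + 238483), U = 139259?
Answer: sqrt(31478392553) ≈ 1.7742e+5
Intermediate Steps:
t = 31478699648 (t = (139259 + 48687)*(-70995 + 238483) = 187946*167488 = 31478699648)
Q = -307095
sqrt(Q + t) = sqrt(-307095 + 31478699648) = sqrt(31478392553)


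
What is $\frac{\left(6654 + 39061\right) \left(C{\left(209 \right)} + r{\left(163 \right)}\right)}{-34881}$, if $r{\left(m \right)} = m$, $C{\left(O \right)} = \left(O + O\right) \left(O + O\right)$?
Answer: $- \frac{7994959205}{34881} \approx -2.2921 \cdot 10^{5}$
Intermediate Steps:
$C{\left(O \right)} = 4 O^{2}$ ($C{\left(O \right)} = 2 O 2 O = 4 O^{2}$)
$\frac{\left(6654 + 39061\right) \left(C{\left(209 \right)} + r{\left(163 \right)}\right)}{-34881} = \frac{\left(6654 + 39061\right) \left(4 \cdot 209^{2} + 163\right)}{-34881} = 45715 \left(4 \cdot 43681 + 163\right) \left(- \frac{1}{34881}\right) = 45715 \left(174724 + 163\right) \left(- \frac{1}{34881}\right) = 45715 \cdot 174887 \left(- \frac{1}{34881}\right) = 7994959205 \left(- \frac{1}{34881}\right) = - \frac{7994959205}{34881}$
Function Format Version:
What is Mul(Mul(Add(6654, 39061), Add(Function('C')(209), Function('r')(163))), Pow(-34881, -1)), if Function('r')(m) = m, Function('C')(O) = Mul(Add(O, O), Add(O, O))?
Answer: Rational(-7994959205, 34881) ≈ -2.2921e+5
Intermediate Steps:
Function('C')(O) = Mul(4, Pow(O, 2)) (Function('C')(O) = Mul(Mul(2, O), Mul(2, O)) = Mul(4, Pow(O, 2)))
Mul(Mul(Add(6654, 39061), Add(Function('C')(209), Function('r')(163))), Pow(-34881, -1)) = Mul(Mul(Add(6654, 39061), Add(Mul(4, Pow(209, 2)), 163)), Pow(-34881, -1)) = Mul(Mul(45715, Add(Mul(4, 43681), 163)), Rational(-1, 34881)) = Mul(Mul(45715, Add(174724, 163)), Rational(-1, 34881)) = Mul(Mul(45715, 174887), Rational(-1, 34881)) = Mul(7994959205, Rational(-1, 34881)) = Rational(-7994959205, 34881)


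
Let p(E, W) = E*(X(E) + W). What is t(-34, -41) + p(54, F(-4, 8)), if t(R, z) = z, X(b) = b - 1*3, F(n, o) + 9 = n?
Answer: 2011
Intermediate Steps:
F(n, o) = -9 + n
X(b) = -3 + b (X(b) = b - 3 = -3 + b)
p(E, W) = E*(-3 + E + W) (p(E, W) = E*((-3 + E) + W) = E*(-3 + E + W))
t(-34, -41) + p(54, F(-4, 8)) = -41 + 54*(-3 + 54 + (-9 - 4)) = -41 + 54*(-3 + 54 - 13) = -41 + 54*38 = -41 + 2052 = 2011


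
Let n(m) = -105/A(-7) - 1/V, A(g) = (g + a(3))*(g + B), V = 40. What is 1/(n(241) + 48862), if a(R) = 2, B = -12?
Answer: 760/37134261 ≈ 2.0466e-5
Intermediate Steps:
A(g) = (-12 + g)*(2 + g) (A(g) = (g + 2)*(g - 12) = (2 + g)*(-12 + g) = (-12 + g)*(2 + g))
n(m) = -859/760 (n(m) = -105/(-24 + (-7)**2 - 10*(-7)) - 1/40 = -105/(-24 + 49 + 70) - 1*1/40 = -105/95 - 1/40 = -105*1/95 - 1/40 = -21/19 - 1/40 = -859/760)
1/(n(241) + 48862) = 1/(-859/760 + 48862) = 1/(37134261/760) = 760/37134261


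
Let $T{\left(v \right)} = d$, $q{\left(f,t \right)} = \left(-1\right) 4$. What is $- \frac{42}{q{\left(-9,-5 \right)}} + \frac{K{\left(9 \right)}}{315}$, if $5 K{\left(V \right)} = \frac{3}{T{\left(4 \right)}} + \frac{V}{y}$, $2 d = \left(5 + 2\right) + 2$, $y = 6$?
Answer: $\frac{49619}{4725} \approx 10.501$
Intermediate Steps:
$q{\left(f,t \right)} = -4$
$d = \frac{9}{2}$ ($d = \frac{\left(5 + 2\right) + 2}{2} = \frac{7 + 2}{2} = \frac{1}{2} \cdot 9 = \frac{9}{2} \approx 4.5$)
$T{\left(v \right)} = \frac{9}{2}$
$K{\left(V \right)} = \frac{2}{15} + \frac{V}{30}$ ($K{\left(V \right)} = \frac{\frac{3}{\frac{9}{2}} + \frac{V}{6}}{5} = \frac{3 \cdot \frac{2}{9} + V \frac{1}{6}}{5} = \frac{\frac{2}{3} + \frac{V}{6}}{5} = \frac{2}{15} + \frac{V}{30}$)
$- \frac{42}{q{\left(-9,-5 \right)}} + \frac{K{\left(9 \right)}}{315} = - \frac{42}{-4} + \frac{\frac{2}{15} + \frac{1}{30} \cdot 9}{315} = \left(-42\right) \left(- \frac{1}{4}\right) + \left(\frac{2}{15} + \frac{3}{10}\right) \frac{1}{315} = \frac{21}{2} + \frac{13}{30} \cdot \frac{1}{315} = \frac{21}{2} + \frac{13}{9450} = \frac{49619}{4725}$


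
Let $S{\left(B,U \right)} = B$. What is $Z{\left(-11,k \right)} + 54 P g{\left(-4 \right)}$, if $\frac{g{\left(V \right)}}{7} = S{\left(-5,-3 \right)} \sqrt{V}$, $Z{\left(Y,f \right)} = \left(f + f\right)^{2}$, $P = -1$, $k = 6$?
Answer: $144 + 3780 i \approx 144.0 + 3780.0 i$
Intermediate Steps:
$Z{\left(Y,f \right)} = 4 f^{2}$ ($Z{\left(Y,f \right)} = \left(2 f\right)^{2} = 4 f^{2}$)
$g{\left(V \right)} = - 35 \sqrt{V}$ ($g{\left(V \right)} = 7 \left(- 5 \sqrt{V}\right) = - 35 \sqrt{V}$)
$Z{\left(-11,k \right)} + 54 P g{\left(-4 \right)} = 4 \cdot 6^{2} + 54 \left(- \left(-35\right) \sqrt{-4}\right) = 4 \cdot 36 + 54 \left(- \left(-35\right) 2 i\right) = 144 + 54 \left(- \left(-70\right) i\right) = 144 + 54 \cdot 70 i = 144 + 3780 i$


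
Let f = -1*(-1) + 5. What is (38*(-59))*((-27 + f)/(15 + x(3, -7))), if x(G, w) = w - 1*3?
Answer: 47082/5 ≈ 9416.4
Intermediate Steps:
x(G, w) = -3 + w (x(G, w) = w - 3 = -3 + w)
f = 6 (f = 1 + 5 = 6)
(38*(-59))*((-27 + f)/(15 + x(3, -7))) = (38*(-59))*((-27 + 6)/(15 + (-3 - 7))) = -(-47082)/(15 - 10) = -(-47082)/5 = -2242*(-21/5) = 47082/5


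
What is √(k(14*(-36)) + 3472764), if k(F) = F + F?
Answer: 2*√867939 ≈ 1863.3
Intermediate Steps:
k(F) = 2*F
√(k(14*(-36)) + 3472764) = √(2*(14*(-36)) + 3472764) = √(2*(-504) + 3472764) = √(-1008 + 3472764) = √3471756 = 2*√867939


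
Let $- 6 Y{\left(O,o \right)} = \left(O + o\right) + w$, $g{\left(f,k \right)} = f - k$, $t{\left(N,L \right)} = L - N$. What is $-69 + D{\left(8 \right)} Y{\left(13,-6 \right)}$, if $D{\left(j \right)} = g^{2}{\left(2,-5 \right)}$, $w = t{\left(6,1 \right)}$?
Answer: $- \frac{256}{3} \approx -85.333$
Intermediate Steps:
$w = -5$ ($w = 1 - 6 = -5$)
$D{\left(j \right)} = 49$ ($D{\left(j \right)} = \left(2 - -5\right)^{2} = \left(2 + 5\right)^{2} = 7^{2} = 49$)
$Y{\left(O,o \right)} = \frac{5}{6} - \frac{O}{6} - \frac{o}{6}$ ($Y{\left(O,o \right)} = - \frac{\left(O + o\right) - 5}{6} = - \frac{-5 + O + o}{6} = \frac{5}{6} - \frac{O}{6} - \frac{o}{6}$)
$-69 + D{\left(8 \right)} Y{\left(13,-6 \right)} = -69 + 49 \left(\frac{5}{6} - \frac{13}{6} - -1\right) = -69 + 49 \left(\frac{5}{6} - \frac{13}{6} + 1\right) = -69 + 49 \left(- \frac{1}{3}\right) = -69 - \frac{49}{3} = - \frac{256}{3}$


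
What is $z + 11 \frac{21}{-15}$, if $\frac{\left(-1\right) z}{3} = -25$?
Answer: $\frac{298}{5} \approx 59.6$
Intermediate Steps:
$z = 75$ ($z = \left(-3\right) \left(-25\right) = 75$)
$z + 11 \frac{21}{-15} = 75 + 11 \frac{21}{-15} = 75 + 11 \cdot 21 \left(- \frac{1}{15}\right) = 75 + 11 \left(- \frac{7}{5}\right) = 75 - \frac{77}{5} = \frac{298}{5}$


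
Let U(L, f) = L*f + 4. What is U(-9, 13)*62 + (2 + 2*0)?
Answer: -7004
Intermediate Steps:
U(L, f) = 4 + L*f
U(-9, 13)*62 + (2 + 2*0) = (4 - 9*13)*62 + (2 + 2*0) = (4 - 117)*62 + (2 + 0) = -113*62 + 2 = -7006 + 2 = -7004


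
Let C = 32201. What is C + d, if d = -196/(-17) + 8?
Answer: 547749/17 ≈ 32221.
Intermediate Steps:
d = 332/17 (d = -196*(-1)/17 + 8 = -98*(-2/17) + 8 = 196/17 + 8 = 332/17 ≈ 19.529)
C + d = 32201 + 332/17 = 547749/17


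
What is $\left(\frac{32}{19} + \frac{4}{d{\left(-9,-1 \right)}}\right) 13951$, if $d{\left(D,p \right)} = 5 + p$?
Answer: $\frac{711501}{19} \approx 37447.0$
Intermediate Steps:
$\left(\frac{32}{19} + \frac{4}{d{\left(-9,-1 \right)}}\right) 13951 = \left(\frac{32}{19} + \frac{4}{5 - 1}\right) 13951 = \left(32 \cdot \frac{1}{19} + \frac{4}{4}\right) 13951 = \left(\frac{32}{19} + 4 \cdot \frac{1}{4}\right) 13951 = \left(\frac{32}{19} + 1\right) 13951 = \frac{51}{19} \cdot 13951 = \frac{711501}{19}$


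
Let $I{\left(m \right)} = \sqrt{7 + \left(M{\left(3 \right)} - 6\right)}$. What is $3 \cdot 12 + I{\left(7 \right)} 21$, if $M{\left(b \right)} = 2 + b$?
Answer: $36 + 21 \sqrt{6} \approx 87.439$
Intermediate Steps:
$I{\left(m \right)} = \sqrt{6}$ ($I{\left(m \right)} = \sqrt{7 + \left(\left(2 + 3\right) - 6\right)} = \sqrt{7 + \left(5 - 6\right)} = \sqrt{7 - 1} = \sqrt{6}$)
$3 \cdot 12 + I{\left(7 \right)} 21 = 3 \cdot 12 + \sqrt{6} \cdot 21 = 36 + 21 \sqrt{6}$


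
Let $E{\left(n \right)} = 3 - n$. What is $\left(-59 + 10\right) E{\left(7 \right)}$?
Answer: $196$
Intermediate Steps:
$\left(-59 + 10\right) E{\left(7 \right)} = \left(-59 + 10\right) \left(3 - 7\right) = - 49 \left(3 - 7\right) = \left(-49\right) \left(-4\right) = 196$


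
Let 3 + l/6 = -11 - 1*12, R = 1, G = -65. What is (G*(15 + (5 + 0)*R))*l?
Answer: 202800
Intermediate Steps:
l = -156 (l = -18 + 6*(-11 - 1*12) = -18 + 6*(-11 - 12) = -18 + 6*(-23) = -18 - 138 = -156)
(G*(15 + (5 + 0)*R))*l = -65*(15 + (5 + 0)*1)*(-156) = -65*(15 + 5*1)*(-156) = -65*(15 + 5)*(-156) = -65*20*(-156) = -1300*(-156) = 202800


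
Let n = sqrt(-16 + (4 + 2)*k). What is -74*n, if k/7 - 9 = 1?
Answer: -148*sqrt(101) ≈ -1487.4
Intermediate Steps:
k = 70 (k = 63 + 7*1 = 63 + 7 = 70)
n = 2*sqrt(101) (n = sqrt(-16 + (4 + 2)*70) = sqrt(-16 + 6*70) = sqrt(-16 + 420) = sqrt(404) = 2*sqrt(101) ≈ 20.100)
-74*n = -148*sqrt(101)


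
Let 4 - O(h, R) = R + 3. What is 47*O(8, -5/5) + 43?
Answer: 137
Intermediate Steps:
O(h, R) = 1 - R (O(h, R) = 4 - (R + 3) = 4 - (3 + R) = 4 + (-3 - R) = 1 - R)
47*O(8, -5/5) + 43 = 47*(1 - (-5)/5) + 43 = 47*(1 - 1*(-1)) + 43 = 47*(1 + 1) + 43 = 47*2 + 43 = 94 + 43 = 137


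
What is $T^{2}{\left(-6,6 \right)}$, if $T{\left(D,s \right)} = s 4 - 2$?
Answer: $484$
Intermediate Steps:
$T{\left(D,s \right)} = -2 + 4 s$ ($T{\left(D,s \right)} = 4 s - 2 = -2 + 4 s$)
$T^{2}{\left(-6,6 \right)} = \left(-2 + 4 \cdot 6\right)^{2} = \left(-2 + 24\right)^{2} = 22^{2} = 484$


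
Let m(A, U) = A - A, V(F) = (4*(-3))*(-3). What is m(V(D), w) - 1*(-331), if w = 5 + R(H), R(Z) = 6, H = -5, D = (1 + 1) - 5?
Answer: 331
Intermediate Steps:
D = -3 (D = 2 - 5 = -3)
V(F) = 36 (V(F) = -12*(-3) = 36)
w = 11 (w = 5 + 6 = 11)
m(A, U) = 0
m(V(D), w) - 1*(-331) = 0 - 1*(-331) = 0 + 331 = 331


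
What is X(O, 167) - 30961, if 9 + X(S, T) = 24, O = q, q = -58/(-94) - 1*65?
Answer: -30946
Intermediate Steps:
q = -3026/47 (q = -58*(-1/94) - 65 = 29/47 - 65 = -3026/47 ≈ -64.383)
O = -3026/47 ≈ -64.383
X(S, T) = 15 (X(S, T) = -9 + 24 = 15)
X(O, 167) - 30961 = 15 - 30961 = -30946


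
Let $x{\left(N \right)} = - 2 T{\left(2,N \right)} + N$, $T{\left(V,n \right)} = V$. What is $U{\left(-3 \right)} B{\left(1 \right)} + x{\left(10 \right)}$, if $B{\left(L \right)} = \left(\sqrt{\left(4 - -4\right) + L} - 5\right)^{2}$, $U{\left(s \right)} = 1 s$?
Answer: $-6$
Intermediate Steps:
$x{\left(N \right)} = -4 + N$ ($x{\left(N \right)} = \left(-2\right) 2 + N = -4 + N$)
$U{\left(s \right)} = s$
$B{\left(L \right)} = \left(-5 + \sqrt{8 + L}\right)^{2}$ ($B{\left(L \right)} = \left(\sqrt{\left(4 + 4\right) + L} - 5\right)^{2} = \left(\sqrt{8 + L} - 5\right)^{2} = \left(-5 + \sqrt{8 + L}\right)^{2}$)
$U{\left(-3 \right)} B{\left(1 \right)} + x{\left(10 \right)} = - 3 \left(-5 + \sqrt{8 + 1}\right)^{2} + \left(-4 + 10\right) = - 3 \left(-5 + \sqrt{9}\right)^{2} + 6 = - 3 \left(-5 + 3\right)^{2} + 6 = - 3 \left(-2\right)^{2} + 6 = \left(-3\right) 4 + 6 = -12 + 6 = -6$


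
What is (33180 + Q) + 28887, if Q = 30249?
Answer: 92316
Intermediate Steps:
(33180 + Q) + 28887 = (33180 + 30249) + 28887 = 63429 + 28887 = 92316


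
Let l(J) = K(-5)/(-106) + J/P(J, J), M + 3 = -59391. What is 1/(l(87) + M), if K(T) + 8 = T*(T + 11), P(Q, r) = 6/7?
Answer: -106/6284967 ≈ -1.6866e-5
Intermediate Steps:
M = -59394 (M = -3 - 59391 = -59394)
P(Q, r) = 6/7 (P(Q, r) = 6*(1/7) = 6/7)
K(T) = -8 + T*(11 + T) (K(T) = -8 + T*(T + 11) = -8 + T*(11 + T))
l(J) = 19/53 + 7*J/6 (l(J) = (-8 + (-5)**2 + 11*(-5))/(-106) + J/(6/7) = (-8 + 25 - 55)*(-1/106) + J*(7/6) = -38*(-1/106) + 7*J/6 = 19/53 + 7*J/6)
1/(l(87) + M) = 1/((19/53 + (7/6)*87) - 59394) = 1/((19/53 + 203/2) - 59394) = 1/(10797/106 - 59394) = 1/(-6284967/106) = -106/6284967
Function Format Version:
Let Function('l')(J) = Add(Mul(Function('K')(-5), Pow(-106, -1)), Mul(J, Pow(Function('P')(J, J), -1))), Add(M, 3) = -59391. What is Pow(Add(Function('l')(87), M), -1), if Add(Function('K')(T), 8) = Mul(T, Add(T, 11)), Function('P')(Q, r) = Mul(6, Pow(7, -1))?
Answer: Rational(-106, 6284967) ≈ -1.6866e-5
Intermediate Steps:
M = -59394 (M = Add(-3, -59391) = -59394)
Function('P')(Q, r) = Rational(6, 7) (Function('P')(Q, r) = Mul(6, Rational(1, 7)) = Rational(6, 7))
Function('K')(T) = Add(-8, Mul(T, Add(11, T))) (Function('K')(T) = Add(-8, Mul(T, Add(T, 11))) = Add(-8, Mul(T, Add(11, T))))
Function('l')(J) = Add(Rational(19, 53), Mul(Rational(7, 6), J)) (Function('l')(J) = Add(Mul(Add(-8, Pow(-5, 2), Mul(11, -5)), Pow(-106, -1)), Mul(J, Pow(Rational(6, 7), -1))) = Add(Mul(Add(-8, 25, -55), Rational(-1, 106)), Mul(J, Rational(7, 6))) = Add(Mul(-38, Rational(-1, 106)), Mul(Rational(7, 6), J)) = Add(Rational(19, 53), Mul(Rational(7, 6), J)))
Pow(Add(Function('l')(87), M), -1) = Pow(Add(Add(Rational(19, 53), Mul(Rational(7, 6), 87)), -59394), -1) = Pow(Add(Add(Rational(19, 53), Rational(203, 2)), -59394), -1) = Pow(Add(Rational(10797, 106), -59394), -1) = Pow(Rational(-6284967, 106), -1) = Rational(-106, 6284967)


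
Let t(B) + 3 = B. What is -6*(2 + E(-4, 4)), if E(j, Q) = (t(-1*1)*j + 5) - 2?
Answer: -126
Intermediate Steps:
t(B) = -3 + B
E(j, Q) = 3 - 4*j (E(j, Q) = ((-3 - 1*1)*j + 5) - 2 = ((-3 - 1)*j + 5) - 2 = (-4*j + 5) - 2 = (5 - 4*j) - 2 = 3 - 4*j)
-6*(2 + E(-4, 4)) = -6*(2 + (3 - 4*(-4))) = -6*(2 + (3 + 16)) = -6*(2 + 19) = -6*21 = -126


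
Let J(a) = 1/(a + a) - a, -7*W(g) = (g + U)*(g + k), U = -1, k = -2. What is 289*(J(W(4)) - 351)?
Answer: -8514229/84 ≈ -1.0136e+5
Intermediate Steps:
W(g) = -(-1 + g)*(-2 + g)/7 (W(g) = -(g - 1)*(g - 2)/7 = -(-1 + g)*(-2 + g)/7)
J(a) = 1/(2*a) - a
289*(J(W(4)) - 351) = 289*((1/(2*(-2/7 - ⅐*4² + (3/7)*4)) - (-2/7 - ⅐*4² + (3/7)*4)) - 351) = 289*((1/(2*(-2/7 - ⅐*16 + 12/7)) - (-2/7 - ⅐*16 + 12/7)) - 351) = 289*((1/(2*(-2/7 - 16/7 + 12/7)) - (-2/7 - 16/7 + 12/7)) - 351) = 289*((1/(2*(-6/7)) - 1*(-6/7)) - 351) = 289*(((½)*(-7/6) + 6/7) - 351) = 289*((-7/12 + 6/7) - 351) = 289*(23/84 - 351) = 289*(-29461/84) = -8514229/84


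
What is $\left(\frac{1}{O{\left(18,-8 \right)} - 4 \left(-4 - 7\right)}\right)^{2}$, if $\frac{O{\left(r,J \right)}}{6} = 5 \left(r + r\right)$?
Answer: $\frac{1}{1263376} \approx 7.9153 \cdot 10^{-7}$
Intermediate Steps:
$O{\left(r,J \right)} = 60 r$ ($O{\left(r,J \right)} = 6 \cdot 5 \left(r + r\right) = 6 \cdot 5 \cdot 2 r = 6 \cdot 10 r = 60 r$)
$\left(\frac{1}{O{\left(18,-8 \right)} - 4 \left(-4 - 7\right)}\right)^{2} = \left(\frac{1}{60 \cdot 18 - 4 \left(-4 - 7\right)}\right)^{2} = \left(\frac{1}{1080 - -44}\right)^{2} = \left(\frac{1}{1080 + 44}\right)^{2} = \left(\frac{1}{1124}\right)^{2} = \frac{1}{1263376}$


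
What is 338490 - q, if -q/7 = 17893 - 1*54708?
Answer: 80785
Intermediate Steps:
q = 257705 (q = -7*(17893 - 1*54708) = -7*(17893 - 54708) = -7*(-36815) = 257705)
338490 - q = 338490 - 1*257705 = 338490 - 257705 = 80785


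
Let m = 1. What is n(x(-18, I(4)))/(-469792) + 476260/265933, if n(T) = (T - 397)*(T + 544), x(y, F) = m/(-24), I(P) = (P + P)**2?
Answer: 161958403838555/71961520859136 ≈ 2.2506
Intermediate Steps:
I(P) = 4*P**2 (I(P) = (2*P)**2 = 4*P**2)
x(y, F) = -1/24 (x(y, F) = 1/(-24) = 1*(-1/24) = -1/24)
n(T) = (-397 + T)*(544 + T)
n(x(-18, I(4)))/(-469792) + 476260/265933 = (-215968 + (-1/24)**2 + 147*(-1/24))/(-469792) + 476260/265933 = (-215968 + 1/576 - 49/8)*(-1/469792) + 476260*(1/265933) = -124401095/576*(-1/469792) + 476260/265933 = 124401095/270600192 + 476260/265933 = 161958403838555/71961520859136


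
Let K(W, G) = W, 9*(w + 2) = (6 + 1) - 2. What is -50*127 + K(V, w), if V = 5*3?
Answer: -6335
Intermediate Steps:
V = 15
w = -13/9 (w = -2 + ((6 + 1) - 2)/9 = -2 + (7 - 2)/9 = -2 + (1/9)*5 = -2 + 5/9 = -13/9 ≈ -1.4444)
-50*127 + K(V, w) = -50*127 + 15 = -6350 + 15 = -6335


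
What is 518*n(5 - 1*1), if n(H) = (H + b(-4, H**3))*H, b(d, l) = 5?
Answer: 18648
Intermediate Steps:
n(H) = H*(5 + H) (n(H) = (H + 5)*H = (5 + H)*H = H*(5 + H))
518*n(5 - 1*1) = 518*((5 - 1*1)*(5 + (5 - 1*1))) = 518*((5 - 1)*(5 + (5 - 1))) = 518*(4*(5 + 4)) = 518*(4*9) = 518*36 = 18648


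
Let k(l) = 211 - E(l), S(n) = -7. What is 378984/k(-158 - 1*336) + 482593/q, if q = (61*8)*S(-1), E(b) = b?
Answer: 318127093/802760 ≈ 396.29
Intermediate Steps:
q = -3416 (q = (61*8)*(-7) = 488*(-7) = -3416)
k(l) = 211 - l
378984/k(-158 - 1*336) + 482593/q = 378984/(211 - (-158 - 1*336)) + 482593/(-3416) = 378984/(211 - (-158 - 336)) + 482593*(-1/3416) = 378984/(211 - 1*(-494)) - 482593/3416 = 378984/(211 + 494) - 482593/3416 = 378984/705 - 482593/3416 = 378984*(1/705) - 482593/3416 = 126328/235 - 482593/3416 = 318127093/802760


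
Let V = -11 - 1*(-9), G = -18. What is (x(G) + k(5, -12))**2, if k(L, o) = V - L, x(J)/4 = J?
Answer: 6241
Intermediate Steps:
x(J) = 4*J
V = -2 (V = -11 + 9 = -2)
k(L, o) = -2 - L
(x(G) + k(5, -12))**2 = (4*(-18) + (-2 - 1*5))**2 = (-72 + (-2 - 5))**2 = (-72 - 7)**2 = (-79)**2 = 6241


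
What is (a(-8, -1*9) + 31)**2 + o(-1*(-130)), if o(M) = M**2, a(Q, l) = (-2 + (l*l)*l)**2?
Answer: 285574826564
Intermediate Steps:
a(Q, l) = (-2 + l**3)**2 (a(Q, l) = (-2 + l**2*l)**2 = (-2 + l**3)**2)
(a(-8, -1*9) + 31)**2 + o(-1*(-130)) = ((-2 + (-1*9)**3)**2 + 31)**2 + (-1*(-130))**2 = ((-2 + (-9)**3)**2 + 31)**2 + 130**2 = ((-2 - 729)**2 + 31)**2 + 16900 = ((-731)**2 + 31)**2 + 16900 = (534361 + 31)**2 + 16900 = 534392**2 + 16900 = 285574809664 + 16900 = 285574826564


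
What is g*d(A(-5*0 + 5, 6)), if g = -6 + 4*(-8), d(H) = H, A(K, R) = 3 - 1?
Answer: -76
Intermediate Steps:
A(K, R) = 2
g = -38 (g = -6 - 32 = -38)
g*d(A(-5*0 + 5, 6)) = -38*2 = -76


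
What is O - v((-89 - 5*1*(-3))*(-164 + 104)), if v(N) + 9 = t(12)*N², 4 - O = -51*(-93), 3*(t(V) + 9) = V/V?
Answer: 170846470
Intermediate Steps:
t(V) = -26/3 (t(V) = -9 + (V/V)/3 = -9 + (⅓)*1 = -9 + ⅓ = -26/3)
O = -4739 (O = 4 - (-51)*(-93) = 4 - 1*4743 = 4 - 4743 = -4739)
v(N) = -9 - 26*N²/3
O - v((-89 - 5*1*(-3))*(-164 + 104)) = -4739 - (-9 - 26*(-164 + 104)²*(-89 - 5*1*(-3))²/3) = -4739 - (-9 - 26*3600*(-89 - 5*(-3))²/3) = -4739 - (-9 - 26*3600*(-89 + 15)²/3) = -4739 - (-9 - 26*(-74*(-60))²/3) = -4739 - (-9 - 26/3*4440²) = -4739 - (-9 - 26/3*19713600) = -4739 - (-9 - 170851200) = -4739 - 1*(-170851209) = -4739 + 170851209 = 170846470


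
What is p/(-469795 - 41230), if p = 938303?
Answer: -938303/511025 ≈ -1.8361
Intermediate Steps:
p/(-469795 - 41230) = 938303/(-469795 - 41230) = 938303/(-511025) = 938303*(-1/511025) = -938303/511025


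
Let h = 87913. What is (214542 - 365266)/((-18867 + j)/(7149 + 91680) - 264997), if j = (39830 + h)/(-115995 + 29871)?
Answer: 427631560242768/751845507107621 ≈ 0.56878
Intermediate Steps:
j = -42581/28708 (j = (39830 + 87913)/(-115995 + 29871) = 127743/(-86124) = 127743*(-1/86124) = -42581/28708 ≈ -1.4832)
(214542 - 365266)/((-18867 + j)/(7149 + 91680) - 264997) = (214542 - 365266)/((-18867 - 42581/28708)/(7149 + 91680) - 264997) = -150724/(-541676417/28708/98829 - 264997) = -150724/(-541676417/28708*1/98829 - 264997) = -150724/(-541676417/2837182932 - 264997) = -150724/(-751845507107621/2837182932) = -150724*(-2837182932/751845507107621) = 427631560242768/751845507107621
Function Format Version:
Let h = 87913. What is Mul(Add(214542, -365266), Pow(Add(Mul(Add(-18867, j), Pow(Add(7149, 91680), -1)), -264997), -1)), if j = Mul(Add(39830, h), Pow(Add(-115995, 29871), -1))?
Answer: Rational(427631560242768, 751845507107621) ≈ 0.56878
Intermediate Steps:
j = Rational(-42581, 28708) (j = Mul(Add(39830, 87913), Pow(Add(-115995, 29871), -1)) = Mul(127743, Pow(-86124, -1)) = Mul(127743, Rational(-1, 86124)) = Rational(-42581, 28708) ≈ -1.4832)
Mul(Add(214542, -365266), Pow(Add(Mul(Add(-18867, j), Pow(Add(7149, 91680), -1)), -264997), -1)) = Mul(Add(214542, -365266), Pow(Add(Mul(Add(-18867, Rational(-42581, 28708)), Pow(Add(7149, 91680), -1)), -264997), -1)) = Mul(-150724, Pow(Add(Mul(Rational(-541676417, 28708), Pow(98829, -1)), -264997), -1)) = Mul(-150724, Pow(Add(Mul(Rational(-541676417, 28708), Rational(1, 98829)), -264997), -1)) = Mul(-150724, Pow(Add(Rational(-541676417, 2837182932), -264997), -1)) = Mul(-150724, Pow(Rational(-751845507107621, 2837182932), -1)) = Mul(-150724, Rational(-2837182932, 751845507107621)) = Rational(427631560242768, 751845507107621)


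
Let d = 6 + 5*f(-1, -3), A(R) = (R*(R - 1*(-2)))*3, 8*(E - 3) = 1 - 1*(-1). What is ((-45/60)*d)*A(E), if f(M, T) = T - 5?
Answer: 41769/32 ≈ 1305.3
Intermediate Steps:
E = 13/4 (E = 3 + (1 - 1*(-1))/8 = 3 + (1 + 1)/8 = 3 + (1/8)*2 = 3 + 1/4 = 13/4 ≈ 3.2500)
f(M, T) = -5 + T
A(R) = 3*R*(2 + R) (A(R) = (R*(R + 2))*3 = (R*(2 + R))*3 = 3*R*(2 + R))
d = -34 (d = 6 + 5*(-5 - 3) = 6 + 5*(-8) = 6 - 40 = -34)
((-45/60)*d)*A(E) = (-45/60*(-34))*(3*(13/4)*(2 + 13/4)) = (-45*1/60*(-34))*(3*(13/4)*(21/4)) = -3/4*(-34)*(819/16) = (51/2)*(819/16) = 41769/32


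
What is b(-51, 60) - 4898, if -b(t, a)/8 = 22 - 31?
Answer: -4826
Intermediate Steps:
b(t, a) = 72 (b(t, a) = -8*(22 - 31) = -8*(-9) = 72)
b(-51, 60) - 4898 = 72 - 4898 = -4826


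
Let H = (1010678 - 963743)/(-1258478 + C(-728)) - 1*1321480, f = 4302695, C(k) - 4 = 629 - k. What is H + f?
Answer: 1249245336740/419039 ≈ 2.9812e+6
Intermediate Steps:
C(k) = 633 - k (C(k) = 4 + (629 - k) = 633 - k)
H = -553751673365/419039 (H = (1010678 - 963743)/(-1258478 + (633 - 1*(-728))) - 1*1321480 = 46935/(-1258478 + (633 + 728)) - 1321480 = 46935/(-1258478 + 1361) - 1321480 = 46935/(-1257117) - 1321480 = 46935*(-1/1257117) - 1321480 = -15645/419039 - 1321480 = -553751673365/419039 ≈ -1.3215e+6)
H + f = -553751673365/419039 + 4302695 = 1249245336740/419039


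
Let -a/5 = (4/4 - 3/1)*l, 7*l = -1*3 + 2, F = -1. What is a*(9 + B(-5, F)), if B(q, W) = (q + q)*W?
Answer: -190/7 ≈ -27.143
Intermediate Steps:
l = -1/7 (l = (-1*3 + 2)/7 = (-3 + 2)/7 = (1/7)*(-1) = -1/7 ≈ -0.14286)
B(q, W) = 2*W*q (B(q, W) = (2*q)*W = 2*W*q)
a = -10/7 (a = -5*(4/4 - 3/1)*(-1)/7 = -5*(4*(1/4) - 3*1)*(-1)/7 = -5*(1 - 3)*(-1)/7 = -(-10)*(-1)/7 = -5*2/7 = -10/7 ≈ -1.4286)
a*(9 + B(-5, F)) = -10*(9 + 2*(-1)*(-5))/7 = -10*(9 + 10)/7 = -10/7*19 = -190/7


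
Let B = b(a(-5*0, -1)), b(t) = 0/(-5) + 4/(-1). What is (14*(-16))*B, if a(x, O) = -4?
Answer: 896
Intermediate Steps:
b(t) = -4 (b(t) = 0*(-⅕) + 4*(-1) = 0 - 4 = -4)
B = -4
(14*(-16))*B = (14*(-16))*(-4) = -224*(-4) = 896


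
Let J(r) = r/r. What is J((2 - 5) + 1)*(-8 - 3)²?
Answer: 121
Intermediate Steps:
J(r) = 1
J((2 - 5) + 1)*(-8 - 3)² = 1*(-8 - 3)² = 1*(-11)² = 1*121 = 121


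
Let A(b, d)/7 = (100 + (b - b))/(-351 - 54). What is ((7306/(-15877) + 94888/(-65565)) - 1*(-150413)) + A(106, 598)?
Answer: 1409152174757791/9368779545 ≈ 1.5041e+5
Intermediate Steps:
A(b, d) = -140/81 (A(b, d) = 7*((100 + (b - b))/(-351 - 54)) = 7*((100 + 0)/(-405)) = 7*(100*(-1/405)) = 7*(-20/81) = -140/81)
((7306/(-15877) + 94888/(-65565)) - 1*(-150413)) + A(106, 598) = ((7306/(-15877) + 94888/(-65565)) - 1*(-150413)) - 140/81 = ((7306*(-1/15877) + 94888*(-1/65565)) + 150413) - 140/81 = ((-7306/15877 - 94888/65565) + 150413) - 140/81 = (-1985554666/1040975505 + 150413) - 140/81 = 156574263078899/1040975505 - 140/81 = 1409152174757791/9368779545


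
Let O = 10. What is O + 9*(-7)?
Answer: -53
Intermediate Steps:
O + 9*(-7) = 10 + 9*(-7) = 10 - 63 = -53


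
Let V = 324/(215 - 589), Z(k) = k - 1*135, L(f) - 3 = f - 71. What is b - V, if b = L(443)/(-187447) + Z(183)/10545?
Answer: 107052297259/123209850335 ≈ 0.86886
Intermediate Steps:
L(f) = -68 + f (L(f) = 3 + (f - 71) = 3 + (-71 + f) = -68 + f)
Z(k) = -135 + k (Z(k) = k - 135 = -135 + k)
b = 1681027/658876205 (b = (-68 + 443)/(-187447) + (-135 + 183)/10545 = 375*(-1/187447) + 48*(1/10545) = -375/187447 + 16/3515 = 1681027/658876205 ≈ 0.0025514)
V = -162/187 (V = 324/(-374) = -1/374*324 = -162/187 ≈ -0.86631)
b - V = 1681027/658876205 - 1*(-162/187) = 1681027/658876205 + 162/187 = 107052297259/123209850335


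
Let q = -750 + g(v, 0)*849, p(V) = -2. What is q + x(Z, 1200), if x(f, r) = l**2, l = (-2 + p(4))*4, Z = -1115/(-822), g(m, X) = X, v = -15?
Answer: -494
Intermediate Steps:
q = -750 (q = -750 + 0*849 = -750 + 0 = -750)
Z = 1115/822 (Z = -1115*(-1/822) = 1115/822 ≈ 1.3564)
l = -16 (l = (-2 - 2)*4 = -4*4 = -16)
x(f, r) = 256 (x(f, r) = (-16)**2 = 256)
q + x(Z, 1200) = -750 + 256 = -494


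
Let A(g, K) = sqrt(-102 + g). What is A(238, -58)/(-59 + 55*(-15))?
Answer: -sqrt(34)/442 ≈ -0.013192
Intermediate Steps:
A(238, -58)/(-59 + 55*(-15)) = sqrt(-102 + 238)/(-59 + 55*(-15)) = sqrt(136)/(-59 - 825) = (2*sqrt(34))/(-884) = (2*sqrt(34))*(-1/884) = -sqrt(34)/442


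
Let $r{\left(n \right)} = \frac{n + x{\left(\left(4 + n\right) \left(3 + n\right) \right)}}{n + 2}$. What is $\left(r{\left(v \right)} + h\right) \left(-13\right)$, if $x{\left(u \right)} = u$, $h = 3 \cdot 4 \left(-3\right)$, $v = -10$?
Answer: $520$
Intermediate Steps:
$h = -36$ ($h = 12 \left(-3\right) = -36$)
$r{\left(n \right)} = \frac{n + \left(3 + n\right) \left(4 + n\right)}{2 + n}$ ($r{\left(n \right)} = \frac{n + \left(4 + n\right) \left(3 + n\right)}{n + 2} = \frac{n + \left(3 + n\right) \left(4 + n\right)}{2 + n}$)
$\left(r{\left(v \right)} + h\right) \left(-13\right) = \left(\left(6 - 10\right) - 36\right) \left(-13\right) = \left(-4 - 36\right) \left(-13\right) = \left(-40\right) \left(-13\right) = 520$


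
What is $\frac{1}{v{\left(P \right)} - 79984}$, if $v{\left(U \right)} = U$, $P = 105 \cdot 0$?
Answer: $- \frac{1}{79984} \approx -1.2502 \cdot 10^{-5}$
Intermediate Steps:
$P = 0$
$\frac{1}{v{\left(P \right)} - 79984} = \frac{1}{0 - 79984} = \frac{1}{-79984} = - \frac{1}{79984}$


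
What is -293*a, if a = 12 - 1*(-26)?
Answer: -11134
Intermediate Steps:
a = 38 (a = 12 + 26 = 38)
-293*a = -293*38 = -11134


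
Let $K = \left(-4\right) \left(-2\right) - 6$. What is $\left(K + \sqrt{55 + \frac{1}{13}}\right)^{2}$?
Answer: $\frac{768}{13} + \frac{8 \sqrt{2327}}{13} \approx 88.762$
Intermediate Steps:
$K = 2$ ($K = 8 - 6 = 2$)
$\left(K + \sqrt{55 + \frac{1}{13}}\right)^{2} = \left(2 + \sqrt{55 + \frac{1}{13}}\right)^{2} = \left(2 + \sqrt{\frac{716}{13}}\right)^{2} = \left(2 + \frac{2 \sqrt{2327}}{13}\right)^{2}$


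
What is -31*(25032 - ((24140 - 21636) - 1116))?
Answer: -732964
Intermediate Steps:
-31*(25032 - ((24140 - 21636) - 1116)) = -31*(25032 - (2504 - 1116)) = -31*(25032 - 1*1388) = -31*(25032 - 1388) = -31*23644 = -732964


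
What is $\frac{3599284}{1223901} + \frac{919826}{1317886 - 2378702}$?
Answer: $\frac{1346201047259}{649166881608} \approx 2.0737$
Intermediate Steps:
$\frac{3599284}{1223901} + \frac{919826}{1317886 - 2378702} = 3599284 \cdot \frac{1}{1223901} + \frac{919826}{1317886 - 2378702} = \frac{3599284}{1223901} + \frac{919826}{-1060816} = \frac{3599284}{1223901} + 919826 \left(- \frac{1}{1060816}\right) = \frac{3599284}{1223901} - \frac{459913}{530408} = \frac{1346201047259}{649166881608}$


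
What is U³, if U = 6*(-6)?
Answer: -46656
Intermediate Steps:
U = -36
U³ = (-36)³ = -46656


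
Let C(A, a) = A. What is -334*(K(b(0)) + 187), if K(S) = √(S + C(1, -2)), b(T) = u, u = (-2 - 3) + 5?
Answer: -62792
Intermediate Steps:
u = 0 (u = -5 + 5 = 0)
b(T) = 0
K(S) = √(1 + S) (K(S) = √(S + 1) = √(1 + S))
-334*(K(b(0)) + 187) = -334*(√(1 + 0) + 187) = -334*(√1 + 187) = -334*(1 + 187) = -334*188 = -62792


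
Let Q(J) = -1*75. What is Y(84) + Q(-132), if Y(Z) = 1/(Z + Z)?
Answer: -12599/168 ≈ -74.994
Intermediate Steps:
Q(J) = -75
Y(Z) = 1/(2*Z)
Y(84) + Q(-132) = (½)/84 - 75 = (½)*(1/84) - 75 = 1/168 - 75 = -12599/168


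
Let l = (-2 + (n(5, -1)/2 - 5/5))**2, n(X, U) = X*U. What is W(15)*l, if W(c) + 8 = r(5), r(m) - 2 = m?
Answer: -121/4 ≈ -30.250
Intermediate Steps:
r(m) = 2 + m
W(c) = -1 (W(c) = -8 + (2 + 5) = -8 + 7 = -1)
n(X, U) = U*X
l = 121/4 (l = (-2 + (-1*5/2 - 5/5))**2 = (-2 + (-5*1/2 - 5*1/5))**2 = (-2 + (-5/2 - 1))**2 = (-2 - 7/2)**2 = (-11/2)**2 = 121/4 ≈ 30.250)
W(15)*l = -1*121/4 = -121/4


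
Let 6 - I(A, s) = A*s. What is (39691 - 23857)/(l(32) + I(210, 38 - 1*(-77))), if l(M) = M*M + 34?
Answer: -1131/1649 ≈ -0.68587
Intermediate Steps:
l(M) = 34 + M² (l(M) = M² + 34 = 34 + M²)
I(A, s) = 6 - A*s
(39691 - 23857)/(l(32) + I(210, 38 - 1*(-77))) = (39691 - 23857)/((34 + 32²) + (6 - 1*210*(38 - 1*(-77)))) = 15834/((34 + 1024) + (6 - 1*210*(38 + 77))) = 15834/(1058 + (6 - 1*210*115)) = 15834/(1058 + (6 - 24150)) = 15834/(1058 - 24144) = 15834/(-23086) = 15834*(-1/23086) = -1131/1649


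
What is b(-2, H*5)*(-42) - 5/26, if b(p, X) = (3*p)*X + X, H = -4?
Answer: -109205/26 ≈ -4200.2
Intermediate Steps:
b(p, X) = X + 3*X*p (b(p, X) = 3*X*p + X = X + 3*X*p)
b(-2, H*5)*(-42) - 5/26 = ((-4*5)*(1 + 3*(-2)))*(-42) - 5/26 = -20*(1 - 6)*(-42) - 5*1/26 = -20*(-5)*(-42) - 5/26 = 100*(-42) - 5/26 = -4200 - 5/26 = -109205/26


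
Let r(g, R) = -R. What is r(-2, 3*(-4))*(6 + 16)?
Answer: 264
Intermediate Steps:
r(-2, 3*(-4))*(6 + 16) = (-3*(-4))*(6 + 16) = -1*(-12)*22 = 12*22 = 264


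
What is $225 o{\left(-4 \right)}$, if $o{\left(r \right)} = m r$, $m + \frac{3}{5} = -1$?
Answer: $1440$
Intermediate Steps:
$m = - \frac{8}{5}$ ($m = - \frac{3}{5} - 1 = - \frac{8}{5} \approx -1.6$)
$o{\left(r \right)} = - \frac{8 r}{5}$
$225 o{\left(-4 \right)} = 225 \left(\left(- \frac{8}{5}\right) \left(-4\right)\right) = 225 \cdot \frac{32}{5} = 1440$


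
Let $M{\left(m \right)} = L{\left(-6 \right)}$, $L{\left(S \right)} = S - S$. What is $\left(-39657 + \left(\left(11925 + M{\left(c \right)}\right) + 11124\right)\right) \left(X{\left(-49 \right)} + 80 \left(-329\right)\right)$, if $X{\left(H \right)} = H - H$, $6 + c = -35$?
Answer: $437122560$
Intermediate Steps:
$L{\left(S \right)} = 0$
$c = -41$ ($c = -6 - 35 = -41$)
$M{\left(m \right)} = 0$
$X{\left(H \right)} = 0$
$\left(-39657 + \left(\left(11925 + M{\left(c \right)}\right) + 11124\right)\right) \left(X{\left(-49 \right)} + 80 \left(-329\right)\right) = \left(-39657 + \left(\left(11925 + 0\right) + 11124\right)\right) \left(0 + 80 \left(-329\right)\right) = \left(-39657 + \left(11925 + 11124\right)\right) \left(0 - 26320\right) = \left(-39657 + 23049\right) \left(-26320\right) = \left(-16608\right) \left(-26320\right) = 437122560$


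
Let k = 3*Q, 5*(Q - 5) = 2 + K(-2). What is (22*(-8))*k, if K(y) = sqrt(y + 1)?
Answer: -14256/5 - 528*I/5 ≈ -2851.2 - 105.6*I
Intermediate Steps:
K(y) = sqrt(1 + y)
Q = 27/5 + I/5 (Q = 5 + (2 + sqrt(1 - 2))/5 = 5 + (2 + sqrt(-1))/5 = 5 + (2 + I)/5 = 5 + (2/5 + I/5) = 27/5 + I/5 ≈ 5.4 + 0.2*I)
k = 81/5 + 3*I/5 (k = 3*(27/5 + I/5) = 81/5 + 3*I/5 ≈ 16.2 + 0.6*I)
(22*(-8))*k = (22*(-8))*(81/5 + 3*I/5) = -176*(81/5 + 3*I/5) = -14256/5 - 528*I/5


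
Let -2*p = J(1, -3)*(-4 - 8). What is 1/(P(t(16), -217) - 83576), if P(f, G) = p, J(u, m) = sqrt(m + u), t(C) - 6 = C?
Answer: -10447/873118481 - 3*I*sqrt(2)/3492473924 ≈ -1.1965e-5 - 1.2148e-9*I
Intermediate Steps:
t(C) = 6 + C
p = 6*I*sqrt(2) (p = -sqrt(-3 + 1)*(-4 - 8)/2 = -sqrt(-2)*(-12)/2 = -I*sqrt(2)*(-12)/2 = -(-6)*I*sqrt(2) = 6*I*sqrt(2) ≈ 8.4853*I)
P(f, G) = 6*I*sqrt(2)
1/(P(t(16), -217) - 83576) = 1/(6*I*sqrt(2) - 83576) = 1/(-83576 + 6*I*sqrt(2))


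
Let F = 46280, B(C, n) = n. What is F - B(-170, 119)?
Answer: 46161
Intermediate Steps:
F - B(-170, 119) = 46280 - 1*119 = 46280 - 119 = 46161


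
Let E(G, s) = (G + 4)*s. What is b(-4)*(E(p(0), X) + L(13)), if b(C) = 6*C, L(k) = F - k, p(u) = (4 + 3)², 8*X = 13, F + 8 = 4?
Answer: -1659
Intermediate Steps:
F = -4 (F = -8 + 4 = -4)
X = 13/8 (X = (⅛)*13 = 13/8 ≈ 1.6250)
p(u) = 49 (p(u) = 7² = 49)
L(k) = -4 - k
E(G, s) = s*(4 + G) (E(G, s) = (4 + G)*s = s*(4 + G))
b(-4)*(E(p(0), X) + L(13)) = (6*(-4))*(13*(4 + 49)/8 + (-4 - 1*13)) = -24*((13/8)*53 + (-4 - 13)) = -24*(689/8 - 17) = -24*553/8 = -1659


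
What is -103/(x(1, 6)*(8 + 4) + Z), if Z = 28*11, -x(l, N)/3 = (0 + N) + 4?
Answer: 103/52 ≈ 1.9808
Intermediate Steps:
x(l, N) = -12 - 3*N (x(l, N) = -3*((0 + N) + 4) = -3*(N + 4) = -3*(4 + N) = -12 - 3*N)
Z = 308
-103/(x(1, 6)*(8 + 4) + Z) = -103/((-12 - 3*6)*(8 + 4) + 308) = -103/((-12 - 18)*12 + 308) = -103/(-30*12 + 308) = -103/(-360 + 308) = -103/(-52) = -1/52*(-103) = 103/52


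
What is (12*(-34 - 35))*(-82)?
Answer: 67896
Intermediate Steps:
(12*(-34 - 35))*(-82) = (12*(-69))*(-82) = -828*(-82) = 67896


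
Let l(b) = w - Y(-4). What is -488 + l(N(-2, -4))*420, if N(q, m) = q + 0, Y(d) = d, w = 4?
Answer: 2872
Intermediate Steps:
N(q, m) = q
l(b) = 8 (l(b) = 4 - 1*(-4) = 4 + 4 = 8)
-488 + l(N(-2, -4))*420 = -488 + 8*420 = -488 + 3360 = 2872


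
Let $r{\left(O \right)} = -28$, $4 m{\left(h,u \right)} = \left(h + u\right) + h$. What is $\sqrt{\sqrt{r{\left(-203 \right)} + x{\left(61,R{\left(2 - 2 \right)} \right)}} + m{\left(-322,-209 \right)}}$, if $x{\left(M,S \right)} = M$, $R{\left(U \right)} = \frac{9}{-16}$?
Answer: $\frac{\sqrt{-853 + 4 \sqrt{33}}}{2} \approx 14.405 i$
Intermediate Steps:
$m{\left(h,u \right)} = \frac{h}{2} + \frac{u}{4}$ ($m{\left(h,u \right)} = \frac{\left(h + u\right) + h}{4} = \frac{u + 2 h}{4} = \frac{h}{2} + \frac{u}{4}$)
$R{\left(U \right)} = - \frac{9}{16}$ ($R{\left(U \right)} = 9 \left(- \frac{1}{16}\right) = - \frac{9}{16}$)
$\sqrt{\sqrt{r{\left(-203 \right)} + x{\left(61,R{\left(2 - 2 \right)} \right)}} + m{\left(-322,-209 \right)}} = \sqrt{\sqrt{-28 + 61} + \left(\frac{1}{2} \left(-322\right) + \frac{1}{4} \left(-209\right)\right)} = \sqrt{\sqrt{33} - \frac{853}{4}} = \sqrt{- \frac{853}{4} + \sqrt{33}}$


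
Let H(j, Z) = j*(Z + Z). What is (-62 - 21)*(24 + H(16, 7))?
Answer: -20584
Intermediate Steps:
H(j, Z) = 2*Z*j (H(j, Z) = j*(2*Z) = 2*Z*j)
(-62 - 21)*(24 + H(16, 7)) = (-62 - 21)*(24 + 2*7*16) = -83*(24 + 224) = -83*248 = -20584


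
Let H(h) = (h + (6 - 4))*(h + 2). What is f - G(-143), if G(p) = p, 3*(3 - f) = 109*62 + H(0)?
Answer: -2108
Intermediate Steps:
H(h) = (2 + h)² (H(h) = (h + 2)*(2 + h) = (2 + h)*(2 + h) = (2 + h)²)
f = -2251 (f = 3 - (109*62 + (2 + 0)²)/3 = 3 - (6758 + 2²)/3 = 3 - (6758 + 4)/3 = 3 - ⅓*6762 = 3 - 2254 = -2251)
f - G(-143) = -2251 - 1*(-143) = -2251 + 143 = -2108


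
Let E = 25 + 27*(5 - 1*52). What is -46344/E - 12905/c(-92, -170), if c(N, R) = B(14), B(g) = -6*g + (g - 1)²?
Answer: -605729/5287 ≈ -114.57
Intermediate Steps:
B(g) = (-1 + g)² - 6*g (B(g) = -6*g + (-1 + g)² = (-1 + g)² - 6*g)
c(N, R) = 85 (c(N, R) = (-1 + 14)² - 6*14 = 13² - 84 = 169 - 84 = 85)
E = -1244 (E = 25 + 27*(5 - 52) = 25 + 27*(-47) = 25 - 1269 = -1244)
-46344/E - 12905/c(-92, -170) = -46344/(-1244) - 12905/85 = -46344*(-1/1244) - 12905*1/85 = 11586/311 - 2581/17 = -605729/5287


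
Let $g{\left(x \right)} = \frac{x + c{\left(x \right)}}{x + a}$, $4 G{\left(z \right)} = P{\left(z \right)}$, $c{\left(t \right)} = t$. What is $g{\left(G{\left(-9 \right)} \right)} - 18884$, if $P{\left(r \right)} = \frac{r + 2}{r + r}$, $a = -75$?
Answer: $- \frac{101841426}{5393} \approx -18884.0$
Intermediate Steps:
$P{\left(r \right)} = \frac{2 + r}{2 r}$
$G{\left(z \right)} = \frac{2 + z}{8 z}$ ($G{\left(z \right)} = \frac{\frac{1}{2} \frac{1}{z} \left(2 + z\right)}{4} = \frac{2 + z}{8 z}$)
$g{\left(x \right)} = \frac{2 x}{-75 + x}$ ($g{\left(x \right)} = \frac{x + x}{x - 75} = \frac{2 x}{-75 + x}$)
$g{\left(G{\left(-9 \right)} \right)} - 18884 = \frac{2 \frac{2 - 9}{8 \left(-9\right)}}{-75 + \frac{2 - 9}{8 \left(-9\right)}} - 18884 = \frac{2 \cdot \frac{1}{8} \left(- \frac{1}{9}\right) \left(-7\right)}{-75 + \frac{1}{8} \left(- \frac{1}{9}\right) \left(-7\right)} - 18884 = 2 \cdot \frac{7}{72} \frac{1}{-75 + \frac{7}{72}} - 18884 = 2 \cdot \frac{7}{72} \frac{1}{- \frac{5393}{72}} - 18884 = 2 \cdot \frac{7}{72} \left(- \frac{72}{5393}\right) - 18884 = - \frac{14}{5393} - 18884 = - \frac{101841426}{5393}$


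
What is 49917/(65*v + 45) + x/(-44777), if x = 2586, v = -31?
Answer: -2240227929/88210690 ≈ -25.396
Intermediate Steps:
49917/(65*v + 45) + x/(-44777) = 49917/(65*(-31) + 45) + 2586/(-44777) = 49917/(-2015 + 45) + 2586*(-1/44777) = 49917/(-1970) - 2586/44777 = 49917*(-1/1970) - 2586/44777 = -49917/1970 - 2586/44777 = -2240227929/88210690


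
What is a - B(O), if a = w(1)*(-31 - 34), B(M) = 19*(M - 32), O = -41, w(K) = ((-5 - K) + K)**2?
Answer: -238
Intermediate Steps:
w(K) = 25 (w(K) = (-5)**2 = 25)
B(M) = -608 + 19*M (B(M) = 19*(-32 + M) = -608 + 19*M)
a = -1625 (a = 25*(-31 - 34) = 25*(-65) = -1625)
a - B(O) = -1625 - (-608 + 19*(-41)) = -1625 - (-608 - 779) = -1625 - 1*(-1387) = -1625 + 1387 = -238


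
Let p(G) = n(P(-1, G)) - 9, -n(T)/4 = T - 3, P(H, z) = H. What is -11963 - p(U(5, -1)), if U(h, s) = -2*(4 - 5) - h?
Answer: -11970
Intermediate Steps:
n(T) = 12 - 4*T (n(T) = -4*(T - 3) = -4*(-3 + T) = 12 - 4*T)
U(h, s) = 2 - h (U(h, s) = -2*(-1) - h = 2 - h)
p(G) = 7 (p(G) = (12 - 4*(-1)) - 9 = (12 + 4) - 9 = 16 - 9 = 7)
-11963 - p(U(5, -1)) = -11963 - 1*7 = -11963 - 7 = -11970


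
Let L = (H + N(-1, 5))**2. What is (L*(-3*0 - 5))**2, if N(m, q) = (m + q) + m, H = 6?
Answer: 164025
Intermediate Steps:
N(m, q) = q + 2*m
L = 81 (L = (6 + (5 + 2*(-1)))**2 = (6 + (5 - 2))**2 = (6 + 3)**2 = 9**2 = 81)
(L*(-3*0 - 5))**2 = (81*(-3*0 - 5))**2 = (81*(0 - 5))**2 = (81*(-5))**2 = (-405)**2 = 164025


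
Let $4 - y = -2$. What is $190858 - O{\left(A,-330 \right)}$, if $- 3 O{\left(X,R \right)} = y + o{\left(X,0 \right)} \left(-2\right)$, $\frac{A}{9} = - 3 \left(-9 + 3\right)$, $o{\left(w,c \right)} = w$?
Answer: $190752$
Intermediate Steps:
$y = 6$ ($y = 4 - -2 = 4 + 2 = 6$)
$A = 162$ ($A = 9 \left(- 3 \left(-9 + 3\right)\right) = 9 \left(\left(-3\right) \left(-6\right)\right) = 9 \cdot 18 = 162$)
$O{\left(X,R \right)} = -2 + \frac{2 X}{3}$ ($O{\left(X,R \right)} = - \frac{6 + X \left(-2\right)}{3} = - \frac{6 - 2 X}{3} = -2 + \frac{2 X}{3}$)
$190858 - O{\left(A,-330 \right)} = 190858 - \left(-2 + \frac{2}{3} \cdot 162\right) = 190858 - \left(-2 + 108\right) = 190858 - 106 = 190752$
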